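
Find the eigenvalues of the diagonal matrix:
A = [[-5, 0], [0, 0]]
λ₁ = -5, λ₂ = 0

The characteristic polynomial of A is det(A - λI) = (-5 - λ)(0 - λ) = 0.
The roots are λ = -5 and λ = 0, so the eigenvalues are the diagonal entries.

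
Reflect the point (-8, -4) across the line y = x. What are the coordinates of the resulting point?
(-4, -8)

Reflection across line y = x: (-8, -4) → (-4, -8)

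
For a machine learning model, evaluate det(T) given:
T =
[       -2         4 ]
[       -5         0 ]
det(T) = 20

For a 2×2 matrix [[a, b], [c, d]], det = a*d - b*c.
det(T) = (-2)*(0) - (4)*(-5) = 0 + 20 = 20.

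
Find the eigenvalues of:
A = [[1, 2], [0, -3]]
λ = -3, 1

Solve det(A - λI) = 0. For a 2×2 matrix this is λ² - (trace)λ + det = 0.
trace(A) = 1 - 3 = -2.
det(A) = (1)*(-3) - (2)*(0) = -3 - 0 = -3.
Characteristic equation: λ² - (-2)λ + (-3) = 0.
Discriminant: (-2)² - 4*(-3) = 4 + 12 = 16.
Roots: λ = (-2 ± √16) / 2 = -3, 1.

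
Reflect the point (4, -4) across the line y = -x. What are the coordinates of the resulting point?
(4, -4)

Reflection across line y = -x: (4, -4) → (4, -4)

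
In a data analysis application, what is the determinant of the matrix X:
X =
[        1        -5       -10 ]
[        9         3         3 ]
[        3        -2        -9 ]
det(X) = -201

Expand along row 0 (cofactor expansion): det(X) = a*(e*i - f*h) - b*(d*i - f*g) + c*(d*h - e*g), where the 3×3 is [[a, b, c], [d, e, f], [g, h, i]].
Minor M_00 = (3)*(-9) - (3)*(-2) = -27 + 6 = -21.
Minor M_01 = (9)*(-9) - (3)*(3) = -81 - 9 = -90.
Minor M_02 = (9)*(-2) - (3)*(3) = -18 - 9 = -27.
det(X) = (1)*(-21) - (-5)*(-90) + (-10)*(-27) = -21 - 450 + 270 = -201.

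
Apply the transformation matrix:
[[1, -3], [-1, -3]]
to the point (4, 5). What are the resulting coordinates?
(-11, -19)

Matrix multiplication:
[[1, -3], [-1, -3]] × [4, 5]ᵀ
= [1×4 + -3×5, -1×4 + -3×5]ᵀ
= [-11.0000, -19.0000]ᵀ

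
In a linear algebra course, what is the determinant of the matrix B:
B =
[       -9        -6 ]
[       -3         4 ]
det(B) = -54

For a 2×2 matrix [[a, b], [c, d]], det = a*d - b*c.
det(B) = (-9)*(4) - (-6)*(-3) = -36 - 18 = -54.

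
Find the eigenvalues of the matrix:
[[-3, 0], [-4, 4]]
λ = -3 and λ = 4

Characteristic equation: det(A - λI) = 0
λ² - (trace)λ + (det) = 0
λ² - (1)λ + (-12) = 0
λ² - 1λ - 12 = 0
Solving: λ = -3, 4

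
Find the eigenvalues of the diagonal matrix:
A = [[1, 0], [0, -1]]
λ₁ = 1, λ₂ = -1

The characteristic polynomial of A is det(A - λI) = (1 - λ)(-1 - λ) = 0.
The roots are λ = 1 and λ = -1, so the eigenvalues are the diagonal entries.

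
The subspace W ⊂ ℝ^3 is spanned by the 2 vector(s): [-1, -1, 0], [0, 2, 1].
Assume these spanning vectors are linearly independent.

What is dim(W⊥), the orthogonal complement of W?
dim(W⊥) = 1

For any subspace W of ℝ^n, dim(W) + dim(W⊥) = n (the whole-space dimension).
Here the given 2 vectors are linearly independent, so dim(W) = 2.
Thus dim(W⊥) = n - dim(W) = 3 - 2 = 1.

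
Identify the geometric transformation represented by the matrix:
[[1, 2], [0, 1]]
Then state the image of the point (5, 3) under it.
horizontal shear with factor 2; image of (5, 3) is (11, 3)

The matrix [[1, k], [0, 1]] sends (x, y) to (x + 2y, y), leaving the y-coordinate fixed: a horizontal shear.
The matrix [[1, 2], [0, 1]] represents: horizontal shear with factor 2.
Applying it to (5, 3): [1·5 + 2·3, 0·5 + 1·3] = (11, 3).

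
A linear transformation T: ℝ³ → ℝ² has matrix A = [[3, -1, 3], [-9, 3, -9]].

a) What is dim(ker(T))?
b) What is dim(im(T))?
dim(ker) = 2, dim(im) = 1

Observe that row 2 = -3 × row 1 (so the rows are linearly dependent).
Thus rank(A) = 1 (only one linearly independent row).
dim(im(T)) = rank(A) = 1.
By the rank-nullity theorem applied to T: ℝ³ → ℝ², rank(A) + nullity(A) = 3 (the domain dimension), so dim(ker(T)) = 3 - 1 = 2.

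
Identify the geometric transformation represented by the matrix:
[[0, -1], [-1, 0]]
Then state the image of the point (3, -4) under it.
reflection across the line y = -x; image of (3, -4) is (4, -3)

This is a symmetric orthogonal matrix with determinant -1, which characterizes a reflection in ℝ².
The matrix [[0, -1], [-1, 0]] represents: reflection across the line y = -x.
Applying it to (3, -4): [0·3 + -1·-4, -1·3 + 0·-4] = (4, -3).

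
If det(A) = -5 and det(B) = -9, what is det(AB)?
45

Use the multiplicative property of determinants: det(AB) = det(A)*det(B).
det(AB) = (-5)*(-9) = 45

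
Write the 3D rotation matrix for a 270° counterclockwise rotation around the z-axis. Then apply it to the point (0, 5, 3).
R = [[0, 1, 0], [-1, 0, 0], [0, 0, 1]]; R·(0, 5, 3) = (5, 0, 3)

Rotation matrix for 270° around z-axis:
cos(270°) = 0, sin(270°) = -1
R = [[0, 1, 0], [-1, 0, 0], [0, 0, 1]]
Apply to (0, 5, 3): R·[0, 5, 3]ᵀ = (5, 0, 3)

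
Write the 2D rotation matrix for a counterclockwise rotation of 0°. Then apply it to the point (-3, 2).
R = [[1, 0], [0, 1]]; R·(-3, 2) = (-3, 2)

Rotation matrix formula: R(θ) = [[cos θ, -sin θ], [sin θ, cos θ]]
For θ = 0°:
cos(0°) = 1
sin(0°) = 0
R = [[1, 0], [0, 1]]
Apply to (-3, 2): [1·-3 + (0)·2, 0·-3 + 1·2] = (-3, 2)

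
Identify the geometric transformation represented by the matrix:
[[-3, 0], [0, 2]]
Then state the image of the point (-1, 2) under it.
non-uniform scaling by (-3, 2); image of (-1, 2) is (3, 4)

This is diagonal with distinct entries, so it scales the x-axis by -3 and the y-axis by 2.
The matrix [[-3, 0], [0, 2]] represents: non-uniform scaling by (-3, 2).
Applying it to (-1, 2): [-3·-1 + 0·2, 0·-1 + 2·2] = (3, 4).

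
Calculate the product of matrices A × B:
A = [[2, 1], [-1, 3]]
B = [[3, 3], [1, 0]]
[[7, 6], [0, -3]]

Matrix multiplication:
C[0][0] = 2×3 + 1×1 = 7
C[0][1] = 2×3 + 1×0 = 6
C[1][0] = -1×3 + 3×1 = 0
C[1][1] = -1×3 + 3×0 = -3
Result: [[7, 6], [0, -3]]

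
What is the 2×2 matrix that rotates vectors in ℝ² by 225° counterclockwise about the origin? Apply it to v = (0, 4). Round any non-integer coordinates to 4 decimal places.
R = [[-√2/2, √2/2], [-√2/2, -√2/2]]; R·v = (2.8284, -2.8284)

A counterclockwise rotation by angle θ in ℝ² has matrix R(θ) = [[cos θ, -sin θ], [sin θ, cos θ]].
For θ = 225°: cos θ = -√2/2, sin θ = -√2/2.
R(225°) = [[-√2/2, √2/2], [-√2/2, -√2/2]].
R·v = [-√2/2·0 + (√2/2)·4, -√2/2·0 + -√2/2·4] = (2.8284, -2.8284).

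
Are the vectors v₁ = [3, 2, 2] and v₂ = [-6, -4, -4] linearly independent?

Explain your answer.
No, linearly dependent (v₂ = -2·v₁)

Check whether there is a scalar k with v₂ = k·v₁.
Comparing components, k = -2 satisfies -2·[3, 2, 2] = [-6, -4, -4].
Since v₂ is a scalar multiple of v₁, the two vectors are linearly dependent.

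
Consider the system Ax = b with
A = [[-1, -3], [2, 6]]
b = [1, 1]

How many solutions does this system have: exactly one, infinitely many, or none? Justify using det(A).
No solution

det(A) = (-1)*(6) - (-3)*(2) = 0, so A is singular.
The column space of A is span(column 1) = span([-1, 2]).
b = [1, 1] is not a scalar multiple of column 1, so b ∉ column space and the system is inconsistent — no solution.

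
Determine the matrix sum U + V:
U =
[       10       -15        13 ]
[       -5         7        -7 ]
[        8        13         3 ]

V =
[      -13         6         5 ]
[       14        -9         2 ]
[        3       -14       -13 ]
U + V =
[       -3        -9        18 ]
[        9        -2        -5 ]
[       11        -1       -10 ]

Matrix addition is elementwise: (U+V)[i][j] = U[i][j] + V[i][j].
  (U+V)[0][0] = (10) + (-13) = -3
  (U+V)[0][1] = (-15) + (6) = -9
  (U+V)[0][2] = (13) + (5) = 18
  (U+V)[1][0] = (-5) + (14) = 9
  (U+V)[1][1] = (7) + (-9) = -2
  (U+V)[1][2] = (-7) + (2) = -5
  (U+V)[2][0] = (8) + (3) = 11
  (U+V)[2][1] = (13) + (-14) = -1
  (U+V)[2][2] = (3) + (-13) = -10
U + V =
[       -3        -9        18 ]
[        9        -2        -5 ]
[       11        -1       -10 ]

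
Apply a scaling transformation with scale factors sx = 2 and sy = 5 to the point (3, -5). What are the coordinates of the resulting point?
(6, -25)

Scaling matrix:
[[2, 0], [0, 5]]
Result: (3 × 2, -5 × 5) = (6, -25)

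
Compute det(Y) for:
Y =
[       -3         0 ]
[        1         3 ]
det(Y) = -9

For a 2×2 matrix [[a, b], [c, d]], det = a*d - b*c.
det(Y) = (-3)*(3) - (0)*(1) = -9 - 0 = -9.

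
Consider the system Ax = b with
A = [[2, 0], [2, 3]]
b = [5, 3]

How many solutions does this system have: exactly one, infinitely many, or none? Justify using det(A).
Exactly one solution

Compute det(A) = (2)*(3) - (0)*(2) = 6.
Because det(A) ≠ 0, A is invertible and Ax = b has a unique solution for every b (here x = A⁻¹ b).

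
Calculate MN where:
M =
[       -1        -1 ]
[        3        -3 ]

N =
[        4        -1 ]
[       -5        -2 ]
MN =
[        1         3 ]
[       27         3 ]

Matrix multiplication: (MN)[i][j] = sum over k of M[i][k] * N[k][j].
  (MN)[0][0] = (-1)*(4) + (-1)*(-5) = 1
  (MN)[0][1] = (-1)*(-1) + (-1)*(-2) = 3
  (MN)[1][0] = (3)*(4) + (-3)*(-5) = 27
  (MN)[1][1] = (3)*(-1) + (-3)*(-2) = 3
MN =
[        1         3 ]
[       27         3 ]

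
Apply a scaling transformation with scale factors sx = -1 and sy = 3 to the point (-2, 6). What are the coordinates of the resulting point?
(2, 18)

Scaling matrix:
[[-1, 0], [0, 3]]
Result: (-2 × -1, 6 × 3) = (2, 18)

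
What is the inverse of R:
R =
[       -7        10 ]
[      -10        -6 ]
det(R) = 142
R⁻¹ =
[    -3/71     -5/71 ]
[     5/71    -7/142 ]

For a 2×2 matrix R = [[a, b], [c, d]] with det(R) ≠ 0, R⁻¹ = (1/det(R)) * [[d, -b], [-c, a]].
det(R) = (-7)*(-6) - (10)*(-10) = 42 + 100 = 142.
R⁻¹ = (1/142) * [[-6, -10], [10, -7]].
Dividing each entry by 142 and reducing:
R⁻¹ =
[    -3/71     -5/71 ]
[     5/71    -7/142 ]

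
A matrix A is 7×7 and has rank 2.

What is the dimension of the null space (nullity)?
5

The rank-nullity theorem for an m×n matrix states:
rank(A) + nullity(A) = n (the number of columns).
Here n = 7 and rank(A) = 2, so nullity(A) = 7 - 2 = 5.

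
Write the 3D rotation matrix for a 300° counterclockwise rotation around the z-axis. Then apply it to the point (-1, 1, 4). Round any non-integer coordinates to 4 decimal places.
R = [[1/2, √3/2, 0], [-√3/2, 1/2, 0], [0, 0, 1]]; R·(-1, 1, 4) = (0.3660, 1.3660, 4.0000)

Rotation matrix for 300° around z-axis:
cos(300°) = 1/2, sin(300°) = -√3/2
R = [[1/2, √3/2, 0], [-√3/2, 1/2, 0], [0, 0, 1]]
Apply to (-1, 1, 4): R·[-1, 1, 4]ᵀ = (0.3660, 1.3660, 4.0000)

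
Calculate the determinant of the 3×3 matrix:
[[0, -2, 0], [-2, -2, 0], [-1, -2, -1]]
4

Expansion along first row:
det = 0·det([[-2,0],[-2,-1]]) - -2·det([[-2,0],[-1,-1]]) + 0·det([[-2,-2],[-1,-2]])
    = 0·(-2·-1 - 0·-2) - -2·(-2·-1 - 0·-1) + 0·(-2·-2 - -2·-1)
    = 0·2 - -2·2 + 0·2
    = 0 + 4 + 0 = 4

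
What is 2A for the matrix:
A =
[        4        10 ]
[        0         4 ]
2A =
[        8        20 ]
[        0         8 ]

Scalar multiplication is elementwise: (2A)[i][j] = 2 * A[i][j].
  (2A)[0][0] = 2 * (4) = 8
  (2A)[0][1] = 2 * (10) = 20
  (2A)[1][0] = 2 * (0) = 0
  (2A)[1][1] = 2 * (4) = 8
2A =
[        8        20 ]
[        0         8 ]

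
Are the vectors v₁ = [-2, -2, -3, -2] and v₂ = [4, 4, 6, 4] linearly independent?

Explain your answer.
No, linearly dependent (v₂ = -2·v₁)

Check whether there is a scalar k with v₂ = k·v₁.
Comparing components, k = -2 satisfies -2·[-2, -2, -3, -2] = [4, 4, 6, 4].
Since v₂ is a scalar multiple of v₁, the two vectors are linearly dependent.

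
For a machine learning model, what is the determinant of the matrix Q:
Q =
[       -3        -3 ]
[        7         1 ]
det(Q) = 18

For a 2×2 matrix [[a, b], [c, d]], det = a*d - b*c.
det(Q) = (-3)*(1) - (-3)*(7) = -3 + 21 = 18.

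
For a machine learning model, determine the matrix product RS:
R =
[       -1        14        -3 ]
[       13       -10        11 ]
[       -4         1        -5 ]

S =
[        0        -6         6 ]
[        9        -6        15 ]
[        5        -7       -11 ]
RS =
[      111       -57       237 ]
[      -35       -95      -193 ]
[      -16        53        46 ]

Matrix multiplication: (RS)[i][j] = sum over k of R[i][k] * S[k][j].
  (RS)[0][0] = (-1)*(0) + (14)*(9) + (-3)*(5) = 111
  (RS)[0][1] = (-1)*(-6) + (14)*(-6) + (-3)*(-7) = -57
  (RS)[0][2] = (-1)*(6) + (14)*(15) + (-3)*(-11) = 237
  (RS)[1][0] = (13)*(0) + (-10)*(9) + (11)*(5) = -35
  (RS)[1][1] = (13)*(-6) + (-10)*(-6) + (11)*(-7) = -95
  (RS)[1][2] = (13)*(6) + (-10)*(15) + (11)*(-11) = -193
  (RS)[2][0] = (-4)*(0) + (1)*(9) + (-5)*(5) = -16
  (RS)[2][1] = (-4)*(-6) + (1)*(-6) + (-5)*(-7) = 53
  (RS)[2][2] = (-4)*(6) + (1)*(15) + (-5)*(-11) = 46
RS =
[      111       -57       237 ]
[      -35       -95      -193 ]
[      -16        53        46 ]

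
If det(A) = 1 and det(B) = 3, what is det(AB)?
3

Use the multiplicative property of determinants: det(AB) = det(A)*det(B).
det(AB) = (1)*(3) = 3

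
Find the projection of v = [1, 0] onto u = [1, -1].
[1/2, -1/2]

The projection of v onto u is proj_u(v) = ((v·u) / (u·u)) · u.
v·u = (1)*(1) + (0)*(-1) = 1.
u·u = (1)*(1) + (-1)*(-1) = 2.
coefficient = 1 / 2 = 1/2.
proj_u(v) = 1/2 · [1, -1] = [1/2, -1/2].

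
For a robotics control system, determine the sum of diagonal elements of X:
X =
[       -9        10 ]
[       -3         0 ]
tr(X) = -9 + 0 = -9

The trace of a square matrix is the sum of its diagonal entries.
Diagonal entries of X: X[0][0] = -9, X[1][1] = 0.
tr(X) = -9 + 0 = -9.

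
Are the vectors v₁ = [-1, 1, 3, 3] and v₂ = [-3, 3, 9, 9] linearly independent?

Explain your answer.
No, linearly dependent (v₂ = 3·v₁)

Check whether there is a scalar k with v₂ = k·v₁.
Comparing components, k = 3 satisfies 3·[-1, 1, 3, 3] = [-3, 3, 9, 9].
Since v₂ is a scalar multiple of v₁, the two vectors are linearly dependent.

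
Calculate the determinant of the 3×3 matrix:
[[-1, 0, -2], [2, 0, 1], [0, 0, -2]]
0

Expansion along first row:
det = -1·det([[0,1],[0,-2]]) - 0·det([[2,1],[0,-2]]) + -2·det([[2,0],[0,0]])
    = -1·(0·-2 - 1·0) - 0·(2·-2 - 1·0) + -2·(2·0 - 0·0)
    = -1·0 - 0·-4 + -2·0
    = 0 + 0 + 0 = 0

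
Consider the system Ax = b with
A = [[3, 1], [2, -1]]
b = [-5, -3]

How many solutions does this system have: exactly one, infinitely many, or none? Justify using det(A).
Exactly one solution

Compute det(A) = (3)*(-1) - (1)*(2) = -5.
Because det(A) ≠ 0, A is invertible and Ax = b has a unique solution for every b (here x = A⁻¹ b).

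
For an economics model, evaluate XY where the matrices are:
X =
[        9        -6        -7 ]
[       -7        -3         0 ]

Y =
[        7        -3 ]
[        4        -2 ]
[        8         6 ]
XY =
[      -17       -57 ]
[      -61        27 ]

Matrix multiplication: (XY)[i][j] = sum over k of X[i][k] * Y[k][j].
  (XY)[0][0] = (9)*(7) + (-6)*(4) + (-7)*(8) = -17
  (XY)[0][1] = (9)*(-3) + (-6)*(-2) + (-7)*(6) = -57
  (XY)[1][0] = (-7)*(7) + (-3)*(4) + (0)*(8) = -61
  (XY)[1][1] = (-7)*(-3) + (-3)*(-2) + (0)*(6) = 27
XY =
[      -17       -57 ]
[      -61        27 ]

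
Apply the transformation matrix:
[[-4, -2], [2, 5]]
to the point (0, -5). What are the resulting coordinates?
(10, -25)

Matrix multiplication:
[[-4, -2], [2, 5]] × [0, -5]ᵀ
= [-4×0 + -2×-5, 2×0 + 5×-5]ᵀ
= [10.0000, -25.0000]ᵀ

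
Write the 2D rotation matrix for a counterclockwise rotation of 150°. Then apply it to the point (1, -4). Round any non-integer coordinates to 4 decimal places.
R = [[-√3/2, -1/2], [1/2, -√3/2]]; R·(1, -4) = (1.1340, 3.9641)

Rotation matrix formula: R(θ) = [[cos θ, -sin θ], [sin θ, cos θ]]
For θ = 150°:
cos(150°) = -√3/2
sin(150°) = 1/2
R = [[-√3/2, -1/2], [1/2, -√3/2]]
Apply to (1, -4): [-√3/2·1 + (-1/2)·-4, 1/2·1 + -√3/2·-4] = (1.1340, 3.9641)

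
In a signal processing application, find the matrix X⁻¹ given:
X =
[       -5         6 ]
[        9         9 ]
det(X) = -99
X⁻¹ =
[    -1/11      2/33 ]
[     1/11      5/99 ]

For a 2×2 matrix X = [[a, b], [c, d]] with det(X) ≠ 0, X⁻¹ = (1/det(X)) * [[d, -b], [-c, a]].
det(X) = (-5)*(9) - (6)*(9) = -45 - 54 = -99.
X⁻¹ = (1/-99) * [[9, -6], [-9, -5]].
Dividing each entry by -99 and reducing:
X⁻¹ =
[    -1/11      2/33 ]
[     1/11      5/99 ]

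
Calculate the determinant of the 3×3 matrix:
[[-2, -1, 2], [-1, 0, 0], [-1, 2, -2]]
-2

Expansion along first row:
det = -2·det([[0,0],[2,-2]]) - -1·det([[-1,0],[-1,-2]]) + 2·det([[-1,0],[-1,2]])
    = -2·(0·-2 - 0·2) - -1·(-1·-2 - 0·-1) + 2·(-1·2 - 0·-1)
    = -2·0 - -1·2 + 2·-2
    = 0 + 2 + -4 = -2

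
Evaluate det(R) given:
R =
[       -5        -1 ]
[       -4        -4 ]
det(R) = 16

For a 2×2 matrix [[a, b], [c, d]], det = a*d - b*c.
det(R) = (-5)*(-4) - (-1)*(-4) = 20 - 4 = 16.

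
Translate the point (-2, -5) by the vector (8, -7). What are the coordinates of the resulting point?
(6, -12)

Translation by (8, -7):
x' = -2 + 8 = 6
y' = -5 + -7 = -12
Homogeneous matrix: [[1, 0, 8], [0, 1, -7], [0, 0, 1]]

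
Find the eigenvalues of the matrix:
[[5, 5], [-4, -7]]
λ = -5 and λ = 3

Characteristic equation: det(A - λI) = 0
λ² - (trace)λ + (det) = 0
λ² - (-2)λ + (-15) = 0
λ² + 2λ - 15 = 0
Solving: λ = -5, 3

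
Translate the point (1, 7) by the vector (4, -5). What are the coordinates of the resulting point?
(5, 2)

Translation by (4, -5):
x' = 1 + 4 = 5
y' = 7 + -5 = 2
Homogeneous matrix: [[1, 0, 4], [0, 1, -5], [0, 0, 1]]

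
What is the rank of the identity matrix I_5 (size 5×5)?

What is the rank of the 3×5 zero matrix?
rank(I_5) = 5, rank(0) = 0

The identity I_5 has 5 columns that are the standard basis vectors e_1, …, e_5. These are linearly independent, so all 5 columns are pivots and rank(I_5) = 5.
The 3×5 zero matrix has every entry zero, so every row is the zero row and there are no pivots; rank(0) = 0.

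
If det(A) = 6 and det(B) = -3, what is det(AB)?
-18

Use the multiplicative property of determinants: det(AB) = det(A)*det(B).
det(AB) = (6)*(-3) = -18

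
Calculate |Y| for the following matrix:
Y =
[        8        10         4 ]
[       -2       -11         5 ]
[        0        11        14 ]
det(Y) = -1480

Expand along row 0 (cofactor expansion): det(Y) = a*(e*i - f*h) - b*(d*i - f*g) + c*(d*h - e*g), where the 3×3 is [[a, b, c], [d, e, f], [g, h, i]].
Minor M_00 = (-11)*(14) - (5)*(11) = -154 - 55 = -209.
Minor M_01 = (-2)*(14) - (5)*(0) = -28 - 0 = -28.
Minor M_02 = (-2)*(11) - (-11)*(0) = -22 - 0 = -22.
det(Y) = (8)*(-209) - (10)*(-28) + (4)*(-22) = -1672 + 280 - 88 = -1480.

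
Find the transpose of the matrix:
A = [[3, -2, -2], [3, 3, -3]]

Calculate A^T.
[[3, 3], [-2, 3], [-2, -3]]

The transpose sends entry (i,j) to (j,i); rows become columns.
Row 0 of A: [3, -2, -2] -> column 0 of A^T.
Row 1 of A: [3, 3, -3] -> column 1 of A^T.
A^T = [[3, 3], [-2, 3], [-2, -3]]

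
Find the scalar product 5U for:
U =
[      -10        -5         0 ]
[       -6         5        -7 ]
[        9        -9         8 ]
5U =
[      -50       -25         0 ]
[      -30        25       -35 ]
[       45       -45        40 ]

Scalar multiplication is elementwise: (5U)[i][j] = 5 * U[i][j].
  (5U)[0][0] = 5 * (-10) = -50
  (5U)[0][1] = 5 * (-5) = -25
  (5U)[0][2] = 5 * (0) = 0
  (5U)[1][0] = 5 * (-6) = -30
  (5U)[1][1] = 5 * (5) = 25
  (5U)[1][2] = 5 * (-7) = -35
  (5U)[2][0] = 5 * (9) = 45
  (5U)[2][1] = 5 * (-9) = -45
  (5U)[2][2] = 5 * (8) = 40
5U =
[      -50       -25         0 ]
[      -30        25       -35 ]
[       45       -45        40 ]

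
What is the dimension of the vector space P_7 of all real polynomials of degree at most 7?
Dimension = 8

A polynomial of degree at most 7 can be written as a₀ + a₁x + a₂x² + … + a_7x^7, with 8 free coefficients a₀, …, a_7.
The set {1, x, x², …, x^7} is a basis: it spans P_7 (every such polynomial is a linear combination of these) and is linearly independent (a polynomial is zero iff all its coefficients are zero).
Therefore dim(P_7) = 7 + 1 = 8.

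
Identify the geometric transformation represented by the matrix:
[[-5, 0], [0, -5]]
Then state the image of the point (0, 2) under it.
uniform scaling by factor -5; image of (0, 2) is (0, -10)

This is a diagonal matrix with equal entries -5, so it scales both axes by the same factor -5.
The matrix [[-5, 0], [0, -5]] represents: uniform scaling by factor -5.
Applying it to (0, 2): [-5·0 + 0·2, 0·0 + -5·2] = (0, -10).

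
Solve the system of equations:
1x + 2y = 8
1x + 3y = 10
x = 4, y = 2

Use elimination (row reduction):
Equation 1: 1x + 2y = 8.
Equation 2: 1x + 3y = 10.
Multiply Eq1 by 1 and Eq2 by 1: 1x + 2y = 8;  1x + 3y = 10.
Subtract: (1)y = 2, so y = 2.
Back-substitute into Eq1: 1x + 2*(2) = 8, so x = 4.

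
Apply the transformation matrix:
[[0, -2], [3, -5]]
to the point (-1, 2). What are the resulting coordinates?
(-4, -13)

Matrix multiplication:
[[0, -2], [3, -5]] × [-1, 2]ᵀ
= [0×-1 + -2×2, 3×-1 + -5×2]ᵀ
= [-4.0000, -13.0000]ᵀ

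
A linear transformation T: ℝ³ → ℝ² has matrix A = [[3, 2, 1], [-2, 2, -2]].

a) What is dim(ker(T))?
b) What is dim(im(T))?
dim(ker) = 1, dim(im) = 2

The two rows are not scalar multiples of one another (no single k satisfies row 2 = k × row 1), so they are linearly independent.
Thus rank(A) = 2.
dim(im(T)) = rank(A) = 2.
By the rank-nullity theorem applied to T: ℝ³ → ℝ², rank(A) + nullity(A) = 3 (the domain dimension), so dim(ker(T)) = 3 - 2 = 1.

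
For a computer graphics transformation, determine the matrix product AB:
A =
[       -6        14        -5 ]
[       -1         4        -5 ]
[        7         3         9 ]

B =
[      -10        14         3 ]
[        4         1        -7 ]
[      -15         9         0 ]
AB =
[      191      -115      -116 ]
[      101       -55       -31 ]
[     -193       182         0 ]

Matrix multiplication: (AB)[i][j] = sum over k of A[i][k] * B[k][j].
  (AB)[0][0] = (-6)*(-10) + (14)*(4) + (-5)*(-15) = 191
  (AB)[0][1] = (-6)*(14) + (14)*(1) + (-5)*(9) = -115
  (AB)[0][2] = (-6)*(3) + (14)*(-7) + (-5)*(0) = -116
  (AB)[1][0] = (-1)*(-10) + (4)*(4) + (-5)*(-15) = 101
  (AB)[1][1] = (-1)*(14) + (4)*(1) + (-5)*(9) = -55
  (AB)[1][2] = (-1)*(3) + (4)*(-7) + (-5)*(0) = -31
  (AB)[2][0] = (7)*(-10) + (3)*(4) + (9)*(-15) = -193
  (AB)[2][1] = (7)*(14) + (3)*(1) + (9)*(9) = 182
  (AB)[2][2] = (7)*(3) + (3)*(-7) + (9)*(0) = 0
AB =
[      191      -115      -116 ]
[      101       -55       -31 ]
[     -193       182         0 ]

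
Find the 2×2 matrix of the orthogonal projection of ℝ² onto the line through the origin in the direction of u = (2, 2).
[[1/2, 1/2], [1/2, 1/2]]

The orthogonal projection onto the line spanned by a nonzero vector u = (a, b) has matrix P = (u uᵀ) / (uᵀ u) = (1/(a² + b²)) · [[a², ab], [ab, b²]].
Here u = (2, 2), so a² + b² = 4 + 4 = 8.
P = (1/8) · [[4, 4], [4, 4]] = [[1/2, 1/2], [1/2, 1/2]].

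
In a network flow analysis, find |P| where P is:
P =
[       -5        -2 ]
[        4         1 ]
det(P) = 3

For a 2×2 matrix [[a, b], [c, d]], det = a*d - b*c.
det(P) = (-5)*(1) - (-2)*(4) = -5 + 8 = 3.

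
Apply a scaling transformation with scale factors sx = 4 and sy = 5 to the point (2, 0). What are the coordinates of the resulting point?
(8, 0)

Scaling matrix:
[[4, 0], [0, 5]]
Result: (2 × 4, 0 × 5) = (8, 0)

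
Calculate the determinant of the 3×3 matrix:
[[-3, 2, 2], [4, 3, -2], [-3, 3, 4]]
-32

Expansion along first row:
det = -3·det([[3,-2],[3,4]]) - 2·det([[4,-2],[-3,4]]) + 2·det([[4,3],[-3,3]])
    = -3·(3·4 - -2·3) - 2·(4·4 - -2·-3) + 2·(4·3 - 3·-3)
    = -3·18 - 2·10 + 2·21
    = -54 + -20 + 42 = -32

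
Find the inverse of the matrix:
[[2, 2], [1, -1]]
[[1/4, 1/2], [1/4, -1/2]]

For [[a,b],[c,d]], inverse = (1/det)·[[d,-b],[-c,a]]
det = 2·-1 - 2·1 = -4
Inverse = (1/-4)·[[-1, -2], [-1, 2]]
        = [[1/4, 1/2], [1/4, -1/2]]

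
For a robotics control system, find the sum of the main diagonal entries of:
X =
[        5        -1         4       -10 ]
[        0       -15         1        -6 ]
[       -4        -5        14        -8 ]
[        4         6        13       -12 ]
tr(X) = 5 - 15 + 14 - 12 = -8

The trace of a square matrix is the sum of its diagonal entries.
Diagonal entries of X: X[0][0] = 5, X[1][1] = -15, X[2][2] = 14, X[3][3] = -12.
tr(X) = 5 - 15 + 14 - 12 = -8.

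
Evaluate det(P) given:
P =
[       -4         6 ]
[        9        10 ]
det(P) = -94

For a 2×2 matrix [[a, b], [c, d]], det = a*d - b*c.
det(P) = (-4)*(10) - (6)*(9) = -40 - 54 = -94.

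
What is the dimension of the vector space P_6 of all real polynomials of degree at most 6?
Dimension = 7

A polynomial of degree at most 6 can be written as a₀ + a₁x + a₂x² + … + a_6x^6, with 7 free coefficients a₀, …, a_6.
The set {1, x, x², …, x^6} is a basis: it spans P_6 (every such polynomial is a linear combination of these) and is linearly independent (a polynomial is zero iff all its coefficients are zero).
Therefore dim(P_6) = 6 + 1 = 7.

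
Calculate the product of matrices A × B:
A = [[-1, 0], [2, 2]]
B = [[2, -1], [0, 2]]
[[-2, 1], [4, 2]]

Matrix multiplication:
C[0][0] = -1×2 + 0×0 = -2
C[0][1] = -1×-1 + 0×2 = 1
C[1][0] = 2×2 + 2×0 = 4
C[1][1] = 2×-1 + 2×2 = 2
Result: [[-2, 1], [4, 2]]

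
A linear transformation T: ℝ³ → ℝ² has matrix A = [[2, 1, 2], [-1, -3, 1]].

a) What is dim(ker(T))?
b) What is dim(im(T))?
dim(ker) = 1, dim(im) = 2

The two rows are not scalar multiples of one another (no single k satisfies row 2 = k × row 1), so they are linearly independent.
Thus rank(A) = 2.
dim(im(T)) = rank(A) = 2.
By the rank-nullity theorem applied to T: ℝ³ → ℝ², rank(A) + nullity(A) = 3 (the domain dimension), so dim(ker(T)) = 3 - 2 = 1.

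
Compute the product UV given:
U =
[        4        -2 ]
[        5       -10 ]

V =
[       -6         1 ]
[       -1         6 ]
UV =
[      -22        -8 ]
[      -20       -55 ]

Matrix multiplication: (UV)[i][j] = sum over k of U[i][k] * V[k][j].
  (UV)[0][0] = (4)*(-6) + (-2)*(-1) = -22
  (UV)[0][1] = (4)*(1) + (-2)*(6) = -8
  (UV)[1][0] = (5)*(-6) + (-10)*(-1) = -20
  (UV)[1][1] = (5)*(1) + (-10)*(6) = -55
UV =
[      -22        -8 ]
[      -20       -55 ]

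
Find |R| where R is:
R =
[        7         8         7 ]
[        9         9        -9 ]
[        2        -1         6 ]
det(R) = -450

Expand along row 0 (cofactor expansion): det(R) = a*(e*i - f*h) - b*(d*i - f*g) + c*(d*h - e*g), where the 3×3 is [[a, b, c], [d, e, f], [g, h, i]].
Minor M_00 = (9)*(6) - (-9)*(-1) = 54 - 9 = 45.
Minor M_01 = (9)*(6) - (-9)*(2) = 54 + 18 = 72.
Minor M_02 = (9)*(-1) - (9)*(2) = -9 - 18 = -27.
det(R) = (7)*(45) - (8)*(72) + (7)*(-27) = 315 - 576 - 189 = -450.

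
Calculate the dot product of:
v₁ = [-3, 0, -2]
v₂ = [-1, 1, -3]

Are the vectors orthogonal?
9, No

The dot product is the sum of products of corresponding components.
v₁·v₂ = (-3)*(-1) + (0)*(1) + (-2)*(-3) = 3 + 0 + 6 = 9.
Two vectors are orthogonal iff their dot product is 0; here the dot product is 9, so the vectors are not orthogonal.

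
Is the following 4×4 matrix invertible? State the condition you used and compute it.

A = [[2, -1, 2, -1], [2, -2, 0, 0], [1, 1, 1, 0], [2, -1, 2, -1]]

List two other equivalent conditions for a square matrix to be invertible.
No, not invertible; det(A) = 0 (two rows are equal, so the rows are linearly dependent). Equivalent conditions (failing for this A): rank(A) < 4; Ax = 0 has non-trivial solutions; 0 is an eigenvalue; the columns are linearly dependent.

To check invertibility, compute det(A).
In this matrix, row 0 and the last row are identical, so one row is a scalar multiple of another and the rows are linearly dependent.
A matrix with linearly dependent rows has det = 0 and is not invertible.
Equivalent failed conditions:
- rank(A) < 4.
- Ax = 0 has non-trivial solutions.
- 0 is an eigenvalue.
- The columns are linearly dependent.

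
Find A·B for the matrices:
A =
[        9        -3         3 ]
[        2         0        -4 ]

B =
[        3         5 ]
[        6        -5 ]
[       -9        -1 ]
AB =
[      -18        57 ]
[       42        14 ]

Matrix multiplication: (AB)[i][j] = sum over k of A[i][k] * B[k][j].
  (AB)[0][0] = (9)*(3) + (-3)*(6) + (3)*(-9) = -18
  (AB)[0][1] = (9)*(5) + (-3)*(-5) + (3)*(-1) = 57
  (AB)[1][0] = (2)*(3) + (0)*(6) + (-4)*(-9) = 42
  (AB)[1][1] = (2)*(5) + (0)*(-5) + (-4)*(-1) = 14
AB =
[      -18        57 ]
[       42        14 ]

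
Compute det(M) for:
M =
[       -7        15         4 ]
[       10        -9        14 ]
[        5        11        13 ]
det(M) = 1617

Expand along row 0 (cofactor expansion): det(M) = a*(e*i - f*h) - b*(d*i - f*g) + c*(d*h - e*g), where the 3×3 is [[a, b, c], [d, e, f], [g, h, i]].
Minor M_00 = (-9)*(13) - (14)*(11) = -117 - 154 = -271.
Minor M_01 = (10)*(13) - (14)*(5) = 130 - 70 = 60.
Minor M_02 = (10)*(11) - (-9)*(5) = 110 + 45 = 155.
det(M) = (-7)*(-271) - (15)*(60) + (4)*(155) = 1897 - 900 + 620 = 1617.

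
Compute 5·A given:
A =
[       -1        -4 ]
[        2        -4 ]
5A =
[       -5       -20 ]
[       10       -20 ]

Scalar multiplication is elementwise: (5A)[i][j] = 5 * A[i][j].
  (5A)[0][0] = 5 * (-1) = -5
  (5A)[0][1] = 5 * (-4) = -20
  (5A)[1][0] = 5 * (2) = 10
  (5A)[1][1] = 5 * (-4) = -20
5A =
[       -5       -20 ]
[       10       -20 ]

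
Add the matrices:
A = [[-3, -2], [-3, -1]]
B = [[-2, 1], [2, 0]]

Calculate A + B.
[[-5, -1], [-1, -1]]

Add corresponding elements:
(-3)+(-2)=-5
(-2)+(1)=-1
(-3)+(2)=-1
(-1)+(0)=-1
A + B = [[-5, -1], [-1, -1]]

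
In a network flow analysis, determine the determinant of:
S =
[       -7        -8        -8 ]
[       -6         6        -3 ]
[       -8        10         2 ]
det(S) = -486

Expand along row 0 (cofactor expansion): det(S) = a*(e*i - f*h) - b*(d*i - f*g) + c*(d*h - e*g), where the 3×3 is [[a, b, c], [d, e, f], [g, h, i]].
Minor M_00 = (6)*(2) - (-3)*(10) = 12 + 30 = 42.
Minor M_01 = (-6)*(2) - (-3)*(-8) = -12 - 24 = -36.
Minor M_02 = (-6)*(10) - (6)*(-8) = -60 + 48 = -12.
det(S) = (-7)*(42) - (-8)*(-36) + (-8)*(-12) = -294 - 288 + 96 = -486.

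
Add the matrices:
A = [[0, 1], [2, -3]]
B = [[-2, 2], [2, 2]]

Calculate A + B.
[[-2, 3], [4, -1]]

Add corresponding elements:
(0)+(-2)=-2
(1)+(2)=3
(2)+(2)=4
(-3)+(2)=-1
A + B = [[-2, 3], [4, -1]]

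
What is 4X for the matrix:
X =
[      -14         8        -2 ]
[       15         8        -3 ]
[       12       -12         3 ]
4X =
[      -56        32        -8 ]
[       60        32       -12 ]
[       48       -48        12 ]

Scalar multiplication is elementwise: (4X)[i][j] = 4 * X[i][j].
  (4X)[0][0] = 4 * (-14) = -56
  (4X)[0][1] = 4 * (8) = 32
  (4X)[0][2] = 4 * (-2) = -8
  (4X)[1][0] = 4 * (15) = 60
  (4X)[1][1] = 4 * (8) = 32
  (4X)[1][2] = 4 * (-3) = -12
  (4X)[2][0] = 4 * (12) = 48
  (4X)[2][1] = 4 * (-12) = -48
  (4X)[2][2] = 4 * (3) = 12
4X =
[      -56        32        -8 ]
[       60        32       -12 ]
[       48       -48        12 ]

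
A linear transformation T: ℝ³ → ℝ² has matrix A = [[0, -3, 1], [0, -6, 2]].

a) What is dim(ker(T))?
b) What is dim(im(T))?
dim(ker) = 2, dim(im) = 1

Observe that row 2 = 2 × row 1 (so the rows are linearly dependent).
Thus rank(A) = 1 (only one linearly independent row).
dim(im(T)) = rank(A) = 1.
By the rank-nullity theorem applied to T: ℝ³ → ℝ², rank(A) + nullity(A) = 3 (the domain dimension), so dim(ker(T)) = 3 - 1 = 2.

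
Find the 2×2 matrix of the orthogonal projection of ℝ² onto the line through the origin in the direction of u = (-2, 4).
[[1/5, -2/5], [-2/5, 4/5]]

The orthogonal projection onto the line spanned by a nonzero vector u = (a, b) has matrix P = (u uᵀ) / (uᵀ u) = (1/(a² + b²)) · [[a², ab], [ab, b²]].
Here u = (-2, 4), so a² + b² = 4 + 16 = 20.
P = (1/20) · [[4, -8], [-8, 16]] = [[1/5, -2/5], [-2/5, 4/5]].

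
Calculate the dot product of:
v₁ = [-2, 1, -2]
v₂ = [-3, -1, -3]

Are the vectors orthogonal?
11, No

The dot product is the sum of products of corresponding components.
v₁·v₂ = (-2)*(-3) + (1)*(-1) + (-2)*(-3) = 6 - 1 + 6 = 11.
Two vectors are orthogonal iff their dot product is 0; here the dot product is 11, so the vectors are not orthogonal.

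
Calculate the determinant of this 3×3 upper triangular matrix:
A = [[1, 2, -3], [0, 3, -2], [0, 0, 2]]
6

The determinant of a triangular matrix is the product of its diagonal entries (the off-diagonal entries above the diagonal do not affect it).
det(A) = (1) * (3) * (2) = 6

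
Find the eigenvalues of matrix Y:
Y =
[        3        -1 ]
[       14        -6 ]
λ = -4, 1

Solve det(Y - λI) = 0. For a 2×2 matrix the characteristic equation is λ² - (trace)λ + det = 0.
trace(Y) = a + d = 3 - 6 = -3.
det(Y) = a*d - b*c = (3)*(-6) - (-1)*(14) = -18 + 14 = -4.
Characteristic equation: λ² - (-3)λ + (-4) = 0.
Discriminant = (-3)² - 4*(-4) = 9 + 16 = 25.
λ = (-3 ± √25) / 2 = (-3 ± 5) / 2 = -4, 1.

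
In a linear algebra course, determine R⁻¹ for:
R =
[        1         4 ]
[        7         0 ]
det(R) = -28
R⁻¹ =
[        0       1/7 ]
[      1/4     -1/28 ]

For a 2×2 matrix R = [[a, b], [c, d]] with det(R) ≠ 0, R⁻¹ = (1/det(R)) * [[d, -b], [-c, a]].
det(R) = (1)*(0) - (4)*(7) = 0 - 28 = -28.
R⁻¹ = (1/-28) * [[0, -4], [-7, 1]].
Dividing each entry by -28 and reducing:
R⁻¹ =
[        0       1/7 ]
[      1/4     -1/28 ]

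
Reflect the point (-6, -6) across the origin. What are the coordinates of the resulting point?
(6, 6)

Reflection across origin: (-6, -6) → (6, 6)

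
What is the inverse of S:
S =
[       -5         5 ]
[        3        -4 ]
det(S) = 5
S⁻¹ =
[     -4/5        -1 ]
[     -3/5        -1 ]

For a 2×2 matrix S = [[a, b], [c, d]] with det(S) ≠ 0, S⁻¹ = (1/det(S)) * [[d, -b], [-c, a]].
det(S) = (-5)*(-4) - (5)*(3) = 20 - 15 = 5.
S⁻¹ = (1/5) * [[-4, -5], [-3, -5]].
Dividing each entry by 5 and reducing:
S⁻¹ =
[     -4/5        -1 ]
[     -3/5        -1 ]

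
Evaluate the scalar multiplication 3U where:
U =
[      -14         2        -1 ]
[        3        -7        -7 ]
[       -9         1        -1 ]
3U =
[      -42         6        -3 ]
[        9       -21       -21 ]
[      -27         3        -3 ]

Scalar multiplication is elementwise: (3U)[i][j] = 3 * U[i][j].
  (3U)[0][0] = 3 * (-14) = -42
  (3U)[0][1] = 3 * (2) = 6
  (3U)[0][2] = 3 * (-1) = -3
  (3U)[1][0] = 3 * (3) = 9
  (3U)[1][1] = 3 * (-7) = -21
  (3U)[1][2] = 3 * (-7) = -21
  (3U)[2][0] = 3 * (-9) = -27
  (3U)[2][1] = 3 * (1) = 3
  (3U)[2][2] = 3 * (-1) = -3
3U =
[      -42         6        -3 ]
[        9       -21       -21 ]
[      -27         3        -3 ]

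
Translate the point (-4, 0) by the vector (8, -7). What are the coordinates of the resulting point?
(4, -7)

Translation by (8, -7):
x' = -4 + 8 = 4
y' = 0 + -7 = -7
Homogeneous matrix: [[1, 0, 8], [0, 1, -7], [0, 0, 1]]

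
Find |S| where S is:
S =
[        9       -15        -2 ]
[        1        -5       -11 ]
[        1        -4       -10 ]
det(S) = 67

Expand along row 0 (cofactor expansion): det(S) = a*(e*i - f*h) - b*(d*i - f*g) + c*(d*h - e*g), where the 3×3 is [[a, b, c], [d, e, f], [g, h, i]].
Minor M_00 = (-5)*(-10) - (-11)*(-4) = 50 - 44 = 6.
Minor M_01 = (1)*(-10) - (-11)*(1) = -10 + 11 = 1.
Minor M_02 = (1)*(-4) - (-5)*(1) = -4 + 5 = 1.
det(S) = (9)*(6) - (-15)*(1) + (-2)*(1) = 54 + 15 - 2 = 67.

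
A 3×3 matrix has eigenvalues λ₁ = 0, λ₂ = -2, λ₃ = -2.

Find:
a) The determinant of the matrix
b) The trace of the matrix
det = 0, trace = -4

Two standard eigenvalue identities:
- det(A) equals the product of the eigenvalues (counted with multiplicity).
- trace(A) equals the sum of the eigenvalues.
det(A) = (0)*(-2)*(-2) = 0.
trace(A) = 0 - 2 - 2 = -4.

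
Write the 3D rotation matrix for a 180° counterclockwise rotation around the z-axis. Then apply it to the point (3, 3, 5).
R = [[-1, 0, 0], [0, -1, 0], [0, 0, 1]]; R·(3, 3, 5) = (-3, -3, 5)

Rotation matrix for 180° around z-axis:
cos(180°) = -1, sin(180°) = 0
R = [[-1, 0, 0], [0, -1, 0], [0, 0, 1]]
Apply to (3, 3, 5): R·[3, 3, 5]ᵀ = (-3, -3, 5)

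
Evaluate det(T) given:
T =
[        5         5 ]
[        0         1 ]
det(T) = 5

For a 2×2 matrix [[a, b], [c, d]], det = a*d - b*c.
det(T) = (5)*(1) - (5)*(0) = 5 - 0 = 5.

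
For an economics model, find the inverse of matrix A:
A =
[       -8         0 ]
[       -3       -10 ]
det(A) = 80
A⁻¹ =
[     -1/8         0 ]
[     3/80     -1/10 ]

For a 2×2 matrix A = [[a, b], [c, d]] with det(A) ≠ 0, A⁻¹ = (1/det(A)) * [[d, -b], [-c, a]].
det(A) = (-8)*(-10) - (0)*(-3) = 80 - 0 = 80.
A⁻¹ = (1/80) * [[-10, 0], [3, -8]].
Dividing each entry by 80 and reducing:
A⁻¹ =
[     -1/8         0 ]
[     3/80     -1/10 ]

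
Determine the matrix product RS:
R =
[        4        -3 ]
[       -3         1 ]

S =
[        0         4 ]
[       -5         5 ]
RS =
[       15         1 ]
[       -5        -7 ]

Matrix multiplication: (RS)[i][j] = sum over k of R[i][k] * S[k][j].
  (RS)[0][0] = (4)*(0) + (-3)*(-5) = 15
  (RS)[0][1] = (4)*(4) + (-3)*(5) = 1
  (RS)[1][0] = (-3)*(0) + (1)*(-5) = -5
  (RS)[1][1] = (-3)*(4) + (1)*(5) = -7
RS =
[       15         1 ]
[       -5        -7 ]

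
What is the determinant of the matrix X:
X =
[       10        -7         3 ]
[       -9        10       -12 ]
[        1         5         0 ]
det(X) = 519

Expand along row 0 (cofactor expansion): det(X) = a*(e*i - f*h) - b*(d*i - f*g) + c*(d*h - e*g), where the 3×3 is [[a, b, c], [d, e, f], [g, h, i]].
Minor M_00 = (10)*(0) - (-12)*(5) = 0 + 60 = 60.
Minor M_01 = (-9)*(0) - (-12)*(1) = 0 + 12 = 12.
Minor M_02 = (-9)*(5) - (10)*(1) = -45 - 10 = -55.
det(X) = (10)*(60) - (-7)*(12) + (3)*(-55) = 600 + 84 - 165 = 519.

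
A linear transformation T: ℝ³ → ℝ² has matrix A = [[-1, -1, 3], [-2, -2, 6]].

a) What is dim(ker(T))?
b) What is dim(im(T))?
dim(ker) = 2, dim(im) = 1

Observe that row 2 = 2 × row 1 (so the rows are linearly dependent).
Thus rank(A) = 1 (only one linearly independent row).
dim(im(T)) = rank(A) = 1.
By the rank-nullity theorem applied to T: ℝ³ → ℝ², rank(A) + nullity(A) = 3 (the domain dimension), so dim(ker(T)) = 3 - 1 = 2.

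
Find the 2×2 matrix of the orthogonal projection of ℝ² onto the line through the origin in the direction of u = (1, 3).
[[1/10, 3/10], [3/10, 9/10]]

The orthogonal projection onto the line spanned by a nonzero vector u = (a, b) has matrix P = (u uᵀ) / (uᵀ u) = (1/(a² + b²)) · [[a², ab], [ab, b²]].
Here u = (1, 3), so a² + b² = 1 + 9 = 10.
P = (1/10) · [[1, 3], [3, 9]] = [[1/10, 3/10], [3/10, 9/10]].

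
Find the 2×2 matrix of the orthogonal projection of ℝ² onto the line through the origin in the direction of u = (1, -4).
[[1/17, -4/17], [-4/17, 16/17]]

The orthogonal projection onto the line spanned by a nonzero vector u = (a, b) has matrix P = (u uᵀ) / (uᵀ u) = (1/(a² + b²)) · [[a², ab], [ab, b²]].
Here u = (1, -4), so a² + b² = 1 + 16 = 17.
P = (1/17) · [[1, -4], [-4, 16]] = [[1/17, -4/17], [-4/17, 16/17]].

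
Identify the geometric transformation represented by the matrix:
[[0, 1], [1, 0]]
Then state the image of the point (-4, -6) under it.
reflection across the line y = x; image of (-4, -6) is (-6, -4)

This is a symmetric orthogonal matrix with determinant -1, which characterizes a reflection in ℝ².
The matrix [[0, 1], [1, 0]] represents: reflection across the line y = x.
Applying it to (-4, -6): [0·-4 + 1·-6, 1·-4 + 0·-6] = (-6, -4).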